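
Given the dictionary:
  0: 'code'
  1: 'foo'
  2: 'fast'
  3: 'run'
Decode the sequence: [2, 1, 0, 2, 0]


Look up each index in the dictionary:
  2 -> 'fast'
  1 -> 'foo'
  0 -> 'code'
  2 -> 'fast'
  0 -> 'code'

Decoded: "fast foo code fast code"


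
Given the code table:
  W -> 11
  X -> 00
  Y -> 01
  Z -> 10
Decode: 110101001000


Decoding:
11 -> W
01 -> Y
01 -> Y
00 -> X
10 -> Z
00 -> X


Result: WYYXZX


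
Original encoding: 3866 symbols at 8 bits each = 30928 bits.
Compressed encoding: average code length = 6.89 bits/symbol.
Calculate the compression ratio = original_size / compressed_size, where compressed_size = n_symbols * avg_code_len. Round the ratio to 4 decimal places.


original_size = n_symbols * orig_bits = 3866 * 8 = 30928 bits
compressed_size = n_symbols * avg_code_len = 3866 * 6.89 = 26636.74 bits
ratio = original_size / compressed_size = 30928 / 26636.74 = 1.1611

Compression ratio = 1.1611


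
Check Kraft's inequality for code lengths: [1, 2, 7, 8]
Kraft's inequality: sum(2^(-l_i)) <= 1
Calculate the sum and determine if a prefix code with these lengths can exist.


Sum = 2^(-1) + 2^(-2) + 2^(-7) + 2^(-8)
    = 0.5 + 0.25 + 0.0078125 + 0.00390625
    = 195/256 = 0.76171875
Since 0.76171875 <= 1, Kraft's inequality IS satisfied.
A prefix code with these lengths CAN exist.

Kraft sum = 0.76171875. Satisfied.


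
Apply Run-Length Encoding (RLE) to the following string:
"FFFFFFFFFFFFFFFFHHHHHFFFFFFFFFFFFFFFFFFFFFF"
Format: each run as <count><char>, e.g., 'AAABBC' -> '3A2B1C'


Scanning runs left to right:
  i=0: run of 'F' x 16 -> '16F'
  i=16: run of 'H' x 5 -> '5H'
  i=21: run of 'F' x 22 -> '22F'

RLE = 16F5H22F


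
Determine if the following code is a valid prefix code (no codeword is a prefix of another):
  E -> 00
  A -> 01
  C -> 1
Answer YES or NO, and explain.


Checking each pair (does one codeword prefix another?):
  E='00' vs A='01': no prefix
  E='00' vs C='1': no prefix
  A='01' vs E='00': no prefix
  A='01' vs C='1': no prefix
  C='1' vs E='00': no prefix
  C='1' vs A='01': no prefix
No violation found over all pairs.

YES -- this is a valid prefix code. No codeword is a prefix of any other codeword.


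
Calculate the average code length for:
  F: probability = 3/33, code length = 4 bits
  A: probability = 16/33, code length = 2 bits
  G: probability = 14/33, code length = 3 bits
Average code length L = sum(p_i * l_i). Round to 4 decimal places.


Weighted contributions p_i * l_i:
  F: (3/33) * 4 = 12/33
  A: (16/33) * 2 = 32/33
  G: (14/33) * 3 = 42/33
Sum = (12 + 32 + 42)/33 = 86/33

L = 86/33 = 2.6061 bits/symbol


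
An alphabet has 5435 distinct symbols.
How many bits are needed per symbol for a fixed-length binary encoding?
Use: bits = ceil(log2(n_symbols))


log2(5435) = 12.4081
Bracket: 2^12 = 4096 < 5435 <= 2^13 = 8192
So ceil(log2(5435)) = 13

bits = ceil(log2(5435)) = ceil(12.4081) = 13 bits


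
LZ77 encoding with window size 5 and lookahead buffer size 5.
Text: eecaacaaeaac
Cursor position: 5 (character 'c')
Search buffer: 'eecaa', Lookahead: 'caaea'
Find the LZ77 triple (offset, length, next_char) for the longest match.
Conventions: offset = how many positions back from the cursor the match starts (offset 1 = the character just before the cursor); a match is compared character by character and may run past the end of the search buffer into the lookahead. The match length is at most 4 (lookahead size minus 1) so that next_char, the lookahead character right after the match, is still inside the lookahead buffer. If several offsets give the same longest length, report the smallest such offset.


Try each offset into the search buffer:
  offset=1 (pos 4, char 'a'): match length 0
  offset=2 (pos 3, char 'a'): match length 0
  offset=3 (pos 2, char 'c'): match length 3
  offset=4 (pos 1, char 'e'): match length 0
  offset=5 (pos 0, char 'e'): match length 0
Longest match has length 3 at offset 3.
next_char = character at position 5 + 3 = 8 -> 'e'

Best match: offset=3, length=3 (matching 'caa' starting at position 2)
LZ77 triple: (3, 3, 'e')


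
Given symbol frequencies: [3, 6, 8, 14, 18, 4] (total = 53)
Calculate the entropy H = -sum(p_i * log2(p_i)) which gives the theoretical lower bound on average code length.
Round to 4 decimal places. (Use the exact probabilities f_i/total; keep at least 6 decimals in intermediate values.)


Per-symbol terms -p_i * log2(p_i) with p_i = f_i/53:
  p = 3/53 = 0.056604: log2(p) = -4.142958, -p*log2(p) = 0.234507
  p = 6/53 = 0.113208: log2(p) = -3.142958, -p*log2(p) = 0.355807
  p = 8/53 = 0.150943: log2(p) = -2.727920, -p*log2(p) = 0.411762
  p = 14/53 = 0.264151: log2(p) = -1.920566, -p*log2(p) = 0.507319
  p = 18/53 = 0.339623: log2(p) = -1.557995, -p*log2(p) = 0.529131
  p = 4/53 = 0.075472: log2(p) = -3.727920, -p*log2(p) = 0.281352
H = 0.234507 + 0.355807 + 0.411762 + 0.507319 + 0.529131 + 0.281352 = 2.319878

H = 2.3199 bits/symbol


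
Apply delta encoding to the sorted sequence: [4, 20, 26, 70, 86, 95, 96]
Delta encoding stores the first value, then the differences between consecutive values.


First value: 4
Deltas:
  20 - 4 = 16
  26 - 20 = 6
  70 - 26 = 44
  86 - 70 = 16
  95 - 86 = 9
  96 - 95 = 1


Delta encoded: [4, 16, 6, 44, 16, 9, 1]


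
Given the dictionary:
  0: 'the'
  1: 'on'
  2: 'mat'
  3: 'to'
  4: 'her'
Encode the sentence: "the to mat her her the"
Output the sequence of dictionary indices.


Look up each word in the dictionary:
  'the' -> 0
  'to' -> 3
  'mat' -> 2
  'her' -> 4
  'her' -> 4
  'the' -> 0

Encoded: [0, 3, 2, 4, 4, 0]


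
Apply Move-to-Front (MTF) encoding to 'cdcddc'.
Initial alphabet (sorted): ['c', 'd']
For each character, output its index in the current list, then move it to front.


MTF encoding:
'c': index 0 in ['c', 'd'] -> ['c', 'd']
'd': index 1 in ['c', 'd'] -> ['d', 'c']
'c': index 1 in ['d', 'c'] -> ['c', 'd']
'd': index 1 in ['c', 'd'] -> ['d', 'c']
'd': index 0 in ['d', 'c'] -> ['d', 'c']
'c': index 1 in ['d', 'c'] -> ['c', 'd']


Output: [0, 1, 1, 1, 0, 1]


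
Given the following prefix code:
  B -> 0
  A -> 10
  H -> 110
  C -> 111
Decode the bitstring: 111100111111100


Decoding step by step:
Bits 111 -> C
Bits 10 -> A
Bits 0 -> B
Bits 111 -> C
Bits 111 -> C
Bits 10 -> A
Bits 0 -> B


Decoded message: CABCCAB


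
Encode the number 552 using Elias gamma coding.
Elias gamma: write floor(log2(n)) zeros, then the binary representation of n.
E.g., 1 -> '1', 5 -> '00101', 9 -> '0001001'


num_bits = floor(log2(552)) + 1 = 10
leading_zeros = num_bits - 1 = 9
binary(552) = 1000101000

Elias gamma(552) = '000000000' + '1000101000' = 0000000001000101000 (19 bits)


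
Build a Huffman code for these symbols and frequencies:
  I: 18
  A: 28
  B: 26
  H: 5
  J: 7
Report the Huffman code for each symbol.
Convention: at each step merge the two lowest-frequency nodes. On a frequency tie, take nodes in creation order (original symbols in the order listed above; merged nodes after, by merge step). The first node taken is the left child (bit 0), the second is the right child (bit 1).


Huffman tree construction:
Step 1: Merge H(5) + J(7) = 12
Step 2: Merge (H+J)(12) + I(18) = 30
Step 3: Merge B(26) + A(28) = 54
Step 4: Merge ((H+J)+I)(30) + (B+A)(54) = 84
Read each symbol's code off the tree from the root (left child = 0, right child = 1).

Codes:
  I: 01 (length 2)
  A: 11 (length 2)
  B: 10 (length 2)
  H: 000 (length 3)
  J: 001 (length 3)
Average code length: 180/84 = 2.1429 bits/symbol


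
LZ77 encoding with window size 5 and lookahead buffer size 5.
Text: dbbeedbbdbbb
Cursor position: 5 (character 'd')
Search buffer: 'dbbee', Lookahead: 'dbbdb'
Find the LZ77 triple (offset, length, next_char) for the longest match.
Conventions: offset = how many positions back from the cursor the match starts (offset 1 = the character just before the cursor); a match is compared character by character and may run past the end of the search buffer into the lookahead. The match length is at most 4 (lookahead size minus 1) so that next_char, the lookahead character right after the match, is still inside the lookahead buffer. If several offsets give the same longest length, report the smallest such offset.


Try each offset into the search buffer:
  offset=1 (pos 4, char 'e'): match length 0
  offset=2 (pos 3, char 'e'): match length 0
  offset=3 (pos 2, char 'b'): match length 0
  offset=4 (pos 1, char 'b'): match length 0
  offset=5 (pos 0, char 'd'): match length 3
Longest match has length 3 at offset 5.
next_char = character at position 5 + 3 = 8 -> 'd'

Best match: offset=5, length=3 (matching 'dbb' starting at position 0)
LZ77 triple: (5, 3, 'd')


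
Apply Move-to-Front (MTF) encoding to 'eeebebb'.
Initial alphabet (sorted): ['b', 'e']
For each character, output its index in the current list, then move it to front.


MTF encoding:
'e': index 1 in ['b', 'e'] -> ['e', 'b']
'e': index 0 in ['e', 'b'] -> ['e', 'b']
'e': index 0 in ['e', 'b'] -> ['e', 'b']
'b': index 1 in ['e', 'b'] -> ['b', 'e']
'e': index 1 in ['b', 'e'] -> ['e', 'b']
'b': index 1 in ['e', 'b'] -> ['b', 'e']
'b': index 0 in ['b', 'e'] -> ['b', 'e']


Output: [1, 0, 0, 1, 1, 1, 0]


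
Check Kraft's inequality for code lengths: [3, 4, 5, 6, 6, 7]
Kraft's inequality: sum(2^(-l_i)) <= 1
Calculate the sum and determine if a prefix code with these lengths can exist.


Sum = 2^(-3) + 2^(-4) + 2^(-5) + 2^(-6) + 2^(-6) + 2^(-7)
    = 0.125 + 0.0625 + 0.03125 + 0.015625 + 0.015625 + 0.0078125
    = 33/128 = 0.2578125
Since 0.2578125 <= 1, Kraft's inequality IS satisfied.
A prefix code with these lengths CAN exist.

Kraft sum = 0.2578125. Satisfied.


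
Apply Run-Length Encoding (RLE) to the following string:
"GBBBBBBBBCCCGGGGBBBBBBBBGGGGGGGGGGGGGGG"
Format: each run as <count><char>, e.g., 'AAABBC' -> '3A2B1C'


Scanning runs left to right:
  i=0: run of 'G' x 1 -> '1G'
  i=1: run of 'B' x 8 -> '8B'
  i=9: run of 'C' x 3 -> '3C'
  i=12: run of 'G' x 4 -> '4G'
  i=16: run of 'B' x 8 -> '8B'
  i=24: run of 'G' x 15 -> '15G'

RLE = 1G8B3C4G8B15G


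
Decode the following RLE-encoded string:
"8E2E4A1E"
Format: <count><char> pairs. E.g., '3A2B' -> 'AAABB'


Expanding each <count><char> pair:
  8E -> 'EEEEEEEE'
  2E -> 'EE'
  4A -> 'AAAA'
  1E -> 'E'

Decoded = EEEEEEEEEEAAAAE


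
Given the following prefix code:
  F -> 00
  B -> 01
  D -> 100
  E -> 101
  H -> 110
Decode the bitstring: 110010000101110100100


Decoding step by step:
Bits 110 -> H
Bits 01 -> B
Bits 00 -> F
Bits 00 -> F
Bits 101 -> E
Bits 110 -> H
Bits 100 -> D
Bits 100 -> D


Decoded message: HBFFEHDD


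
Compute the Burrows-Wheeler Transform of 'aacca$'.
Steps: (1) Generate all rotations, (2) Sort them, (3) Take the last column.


Rotations (sorted):
  0: $aacca -> last char: a
  1: a$aacc -> last char: c
  2: aacca$ -> last char: $
  3: acca$a -> last char: a
  4: ca$aac -> last char: c
  5: cca$aa -> last char: a


BWT = ac$aca


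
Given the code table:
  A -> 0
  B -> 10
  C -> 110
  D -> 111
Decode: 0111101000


Decoding:
0 -> A
111 -> D
10 -> B
10 -> B
0 -> A
0 -> A


Result: ADBBAA


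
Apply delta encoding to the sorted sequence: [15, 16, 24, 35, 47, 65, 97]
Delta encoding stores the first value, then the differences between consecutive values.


First value: 15
Deltas:
  16 - 15 = 1
  24 - 16 = 8
  35 - 24 = 11
  47 - 35 = 12
  65 - 47 = 18
  97 - 65 = 32


Delta encoded: [15, 1, 8, 11, 12, 18, 32]


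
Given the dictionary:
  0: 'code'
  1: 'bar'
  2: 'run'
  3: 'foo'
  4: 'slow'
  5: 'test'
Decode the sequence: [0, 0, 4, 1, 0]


Look up each index in the dictionary:
  0 -> 'code'
  0 -> 'code'
  4 -> 'slow'
  1 -> 'bar'
  0 -> 'code'

Decoded: "code code slow bar code"


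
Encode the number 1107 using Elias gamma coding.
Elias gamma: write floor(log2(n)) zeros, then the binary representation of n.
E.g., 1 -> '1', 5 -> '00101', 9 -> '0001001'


num_bits = floor(log2(1107)) + 1 = 11
leading_zeros = num_bits - 1 = 10
binary(1107) = 10001010011

Elias gamma(1107) = '0000000000' + '10001010011' = 000000000010001010011 (21 bits)


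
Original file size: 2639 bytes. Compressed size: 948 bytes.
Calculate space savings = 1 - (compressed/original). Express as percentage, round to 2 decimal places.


ratio = compressed/original = 948/2639 = 0.359227
savings = 1 - ratio = 1 - 0.359227 = 0.640773
as a percentage: 0.640773 * 100 = 64.08%

Space savings = 1 - 948/2639 = 64.08%


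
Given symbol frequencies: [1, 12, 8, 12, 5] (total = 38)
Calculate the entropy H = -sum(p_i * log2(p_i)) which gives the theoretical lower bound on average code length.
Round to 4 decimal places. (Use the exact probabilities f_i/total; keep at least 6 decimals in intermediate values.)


Per-symbol terms -p_i * log2(p_i) with p_i = f_i/38:
  p = 1/38 = 0.026316: log2(p) = -5.247928, -p*log2(p) = 0.138103
  p = 12/38 = 0.315789: log2(p) = -1.662965, -p*log2(p) = 0.525147
  p = 8/38 = 0.210526: log2(p) = -2.247928, -p*log2(p) = 0.473248
  p = 12/38 = 0.315789: log2(p) = -1.662965, -p*log2(p) = 0.525147
  p = 5/38 = 0.131579: log2(p) = -2.925999, -p*log2(p) = 0.385000
H = 0.138103 + 0.525147 + 0.473248 + 0.525147 + 0.385000 = 2.046645

H = 2.0466 bits/symbol


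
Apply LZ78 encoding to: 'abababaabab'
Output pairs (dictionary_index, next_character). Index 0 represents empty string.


LZ78 encoding steps:
Dictionary: {0: ''}
Step 1: w='' (idx 0), next='a' -> output (0, 'a'), add 'a' as idx 1
Step 2: w='' (idx 0), next='b' -> output (0, 'b'), add 'b' as idx 2
Step 3: w='a' (idx 1), next='b' -> output (1, 'b'), add 'ab' as idx 3
Step 4: w='ab' (idx 3), next='a' -> output (3, 'a'), add 'aba' as idx 4
Step 5: w='aba' (idx 4), next='b' -> output (4, 'b'), add 'abab' as idx 5


Encoded: [(0, 'a'), (0, 'b'), (1, 'b'), (3, 'a'), (4, 'b')]


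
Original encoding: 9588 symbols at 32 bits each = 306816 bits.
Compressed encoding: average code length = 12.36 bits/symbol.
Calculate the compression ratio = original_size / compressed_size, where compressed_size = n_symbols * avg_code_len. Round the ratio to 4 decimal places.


original_size = n_symbols * orig_bits = 9588 * 32 = 306816 bits
compressed_size = n_symbols * avg_code_len = 9588 * 12.36 = 118507.68 bits
ratio = original_size / compressed_size = 306816 / 118507.68 = 2.589

Compression ratio = 2.589


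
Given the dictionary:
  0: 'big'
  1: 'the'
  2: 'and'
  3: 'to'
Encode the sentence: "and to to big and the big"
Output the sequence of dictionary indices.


Look up each word in the dictionary:
  'and' -> 2
  'to' -> 3
  'to' -> 3
  'big' -> 0
  'and' -> 2
  'the' -> 1
  'big' -> 0

Encoded: [2, 3, 3, 0, 2, 1, 0]


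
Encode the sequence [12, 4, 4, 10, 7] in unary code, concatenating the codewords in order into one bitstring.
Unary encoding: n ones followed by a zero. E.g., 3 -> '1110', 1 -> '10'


Encode each number as n ones followed by a terminating 0:
  12 -> 1111111111110 (13 bits)
  4 -> 11110 (5 bits)
  4 -> 11110 (5 bits)
  10 -> 11111111110 (11 bits)
  7 -> 11111110 (8 bits)
Total length = 13 + 5 + 5 + 11 + 8 = 42 bits.

Unary([12, 4, 4, 10, 7]) = 111111111111011110111101111111111011111110 (42 bits)


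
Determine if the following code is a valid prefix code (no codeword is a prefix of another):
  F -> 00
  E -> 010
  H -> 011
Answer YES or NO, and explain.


Checking each pair (does one codeword prefix another?):
  F='00' vs E='010': no prefix
  F='00' vs H='011': no prefix
  E='010' vs F='00': no prefix
  E='010' vs H='011': no prefix
  H='011' vs F='00': no prefix
  H='011' vs E='010': no prefix
No violation found over all pairs.

YES -- this is a valid prefix code. No codeword is a prefix of any other codeword.


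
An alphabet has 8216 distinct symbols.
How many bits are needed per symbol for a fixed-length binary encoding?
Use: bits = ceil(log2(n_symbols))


log2(8216) = 13.0042
Bracket: 2^13 = 8192 < 8216 <= 2^14 = 16384
So ceil(log2(8216)) = 14

bits = ceil(log2(8216)) = ceil(13.0042) = 14 bits


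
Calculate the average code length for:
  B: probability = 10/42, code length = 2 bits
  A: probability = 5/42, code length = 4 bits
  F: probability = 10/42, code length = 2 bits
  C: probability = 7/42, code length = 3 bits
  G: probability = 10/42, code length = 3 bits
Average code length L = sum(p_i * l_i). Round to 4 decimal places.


Weighted contributions p_i * l_i:
  B: (10/42) * 2 = 20/42
  A: (5/42) * 4 = 20/42
  F: (10/42) * 2 = 20/42
  C: (7/42) * 3 = 21/42
  G: (10/42) * 3 = 30/42
Sum = (20 + 20 + 20 + 21 + 30)/42 = 111/42

L = 111/42 = 2.6429 bits/symbol


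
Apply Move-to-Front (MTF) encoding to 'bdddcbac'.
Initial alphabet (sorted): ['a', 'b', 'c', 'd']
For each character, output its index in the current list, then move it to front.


MTF encoding:
'b': index 1 in ['a', 'b', 'c', 'd'] -> ['b', 'a', 'c', 'd']
'd': index 3 in ['b', 'a', 'c', 'd'] -> ['d', 'b', 'a', 'c']
'd': index 0 in ['d', 'b', 'a', 'c'] -> ['d', 'b', 'a', 'c']
'd': index 0 in ['d', 'b', 'a', 'c'] -> ['d', 'b', 'a', 'c']
'c': index 3 in ['d', 'b', 'a', 'c'] -> ['c', 'd', 'b', 'a']
'b': index 2 in ['c', 'd', 'b', 'a'] -> ['b', 'c', 'd', 'a']
'a': index 3 in ['b', 'c', 'd', 'a'] -> ['a', 'b', 'c', 'd']
'c': index 2 in ['a', 'b', 'c', 'd'] -> ['c', 'a', 'b', 'd']


Output: [1, 3, 0, 0, 3, 2, 3, 2]


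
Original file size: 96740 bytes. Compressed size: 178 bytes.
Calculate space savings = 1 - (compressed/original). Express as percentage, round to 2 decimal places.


ratio = compressed/original = 178/96740 = 0.00184
savings = 1 - ratio = 1 - 0.00184 = 0.99816
as a percentage: 0.99816 * 100 = 99.82%

Space savings = 1 - 178/96740 = 99.82%


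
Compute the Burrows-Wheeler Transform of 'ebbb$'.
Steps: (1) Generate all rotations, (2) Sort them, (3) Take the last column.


Rotations (sorted):
  0: $ebbb -> last char: b
  1: b$ebb -> last char: b
  2: bb$eb -> last char: b
  3: bbb$e -> last char: e
  4: ebbb$ -> last char: $


BWT = bbbe$


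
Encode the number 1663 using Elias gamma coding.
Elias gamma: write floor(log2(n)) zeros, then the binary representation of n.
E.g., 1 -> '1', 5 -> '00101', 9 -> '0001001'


num_bits = floor(log2(1663)) + 1 = 11
leading_zeros = num_bits - 1 = 10
binary(1663) = 11001111111

Elias gamma(1663) = '0000000000' + '11001111111' = 000000000011001111111 (21 bits)


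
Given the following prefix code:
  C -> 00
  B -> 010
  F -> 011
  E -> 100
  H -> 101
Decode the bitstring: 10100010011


Decoding step by step:
Bits 101 -> H
Bits 00 -> C
Bits 010 -> B
Bits 011 -> F


Decoded message: HCBF


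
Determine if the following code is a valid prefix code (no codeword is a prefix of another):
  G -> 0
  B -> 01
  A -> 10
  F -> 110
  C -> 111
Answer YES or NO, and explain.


Checking each pair (does one codeword prefix another?):
  G='0' vs B='01': prefix -- VIOLATION

NO -- this is NOT a valid prefix code. G (0) is a prefix of B (01).


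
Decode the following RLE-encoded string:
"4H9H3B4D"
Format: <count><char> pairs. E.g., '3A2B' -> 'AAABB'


Expanding each <count><char> pair:
  4H -> 'HHHH'
  9H -> 'HHHHHHHHH'
  3B -> 'BBB'
  4D -> 'DDDD'

Decoded = HHHHHHHHHHHHHBBBDDDD


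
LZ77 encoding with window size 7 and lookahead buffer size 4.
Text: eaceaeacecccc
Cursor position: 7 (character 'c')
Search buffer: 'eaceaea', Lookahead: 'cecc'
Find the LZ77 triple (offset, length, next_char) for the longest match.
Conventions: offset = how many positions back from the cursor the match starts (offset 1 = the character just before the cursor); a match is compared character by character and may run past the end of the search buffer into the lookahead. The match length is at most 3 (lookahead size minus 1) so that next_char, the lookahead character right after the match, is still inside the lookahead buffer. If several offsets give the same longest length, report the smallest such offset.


Try each offset into the search buffer:
  offset=1 (pos 6, char 'a'): match length 0
  offset=2 (pos 5, char 'e'): match length 0
  offset=3 (pos 4, char 'a'): match length 0
  offset=4 (pos 3, char 'e'): match length 0
  offset=5 (pos 2, char 'c'): match length 2
  offset=6 (pos 1, char 'a'): match length 0
  offset=7 (pos 0, char 'e'): match length 0
Longest match has length 2 at offset 5.
next_char = character at position 7 + 2 = 9 -> 'c'

Best match: offset=5, length=2 (matching 'ce' starting at position 2)
LZ77 triple: (5, 2, 'c')


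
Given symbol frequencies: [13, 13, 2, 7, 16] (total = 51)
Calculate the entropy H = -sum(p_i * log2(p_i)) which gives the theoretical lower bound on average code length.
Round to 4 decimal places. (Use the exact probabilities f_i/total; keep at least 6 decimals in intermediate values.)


Per-symbol terms -p_i * log2(p_i) with p_i = f_i/51:
  p = 13/51 = 0.254902: log2(p) = -1.971986, -p*log2(p) = 0.502663
  p = 13/51 = 0.254902: log2(p) = -1.971986, -p*log2(p) = 0.502663
  p = 2/51 = 0.039216: log2(p) = -4.672425, -p*log2(p) = 0.183232
  p = 7/51 = 0.137255: log2(p) = -2.865070, -p*log2(p) = 0.393245
  p = 16/51 = 0.313725: log2(p) = -1.672425, -p*log2(p) = 0.524682
H = 0.502663 + 0.502663 + 0.183232 + 0.393245 + 0.524682 = 2.106485

H = 2.1065 bits/symbol


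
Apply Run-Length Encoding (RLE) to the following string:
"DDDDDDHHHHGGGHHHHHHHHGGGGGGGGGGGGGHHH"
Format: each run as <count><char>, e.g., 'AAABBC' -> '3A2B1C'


Scanning runs left to right:
  i=0: run of 'D' x 6 -> '6D'
  i=6: run of 'H' x 4 -> '4H'
  i=10: run of 'G' x 3 -> '3G'
  i=13: run of 'H' x 8 -> '8H'
  i=21: run of 'G' x 13 -> '13G'
  i=34: run of 'H' x 3 -> '3H'

RLE = 6D4H3G8H13G3H


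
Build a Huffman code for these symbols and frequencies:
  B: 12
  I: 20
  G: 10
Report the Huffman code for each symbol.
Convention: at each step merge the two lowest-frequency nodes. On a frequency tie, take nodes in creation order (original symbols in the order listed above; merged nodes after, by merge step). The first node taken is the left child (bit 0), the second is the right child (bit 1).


Huffman tree construction:
Step 1: Merge G(10) + B(12) = 22
Step 2: Merge I(20) + (G+B)(22) = 42
Read each symbol's code off the tree from the root (left child = 0, right child = 1).

Codes:
  B: 11 (length 2)
  I: 0 (length 1)
  G: 10 (length 2)
Average code length: 64/42 = 1.5238 bits/symbol


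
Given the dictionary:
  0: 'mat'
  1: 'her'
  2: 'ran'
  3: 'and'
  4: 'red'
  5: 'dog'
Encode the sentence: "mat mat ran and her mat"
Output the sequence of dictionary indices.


Look up each word in the dictionary:
  'mat' -> 0
  'mat' -> 0
  'ran' -> 2
  'and' -> 3
  'her' -> 1
  'mat' -> 0

Encoded: [0, 0, 2, 3, 1, 0]


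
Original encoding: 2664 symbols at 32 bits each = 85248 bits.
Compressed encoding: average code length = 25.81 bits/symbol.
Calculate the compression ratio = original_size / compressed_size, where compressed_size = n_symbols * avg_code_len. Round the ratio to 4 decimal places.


original_size = n_symbols * orig_bits = 2664 * 32 = 85248 bits
compressed_size = n_symbols * avg_code_len = 2664 * 25.81 = 68757.84 bits
ratio = original_size / compressed_size = 85248 / 68757.84 = 1.2398

Compression ratio = 1.2398


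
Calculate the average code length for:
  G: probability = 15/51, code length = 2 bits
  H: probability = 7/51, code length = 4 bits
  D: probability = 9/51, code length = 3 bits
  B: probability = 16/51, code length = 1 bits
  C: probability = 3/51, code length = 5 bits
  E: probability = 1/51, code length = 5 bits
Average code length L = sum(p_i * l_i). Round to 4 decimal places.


Weighted contributions p_i * l_i:
  G: (15/51) * 2 = 30/51
  H: (7/51) * 4 = 28/51
  D: (9/51) * 3 = 27/51
  B: (16/51) * 1 = 16/51
  C: (3/51) * 5 = 15/51
  E: (1/51) * 5 = 5/51
Sum = (30 + 28 + 27 + 16 + 15 + 5)/51 = 121/51

L = 121/51 = 2.3725 bits/symbol


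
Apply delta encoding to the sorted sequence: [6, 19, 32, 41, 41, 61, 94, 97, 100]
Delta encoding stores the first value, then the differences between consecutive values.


First value: 6
Deltas:
  19 - 6 = 13
  32 - 19 = 13
  41 - 32 = 9
  41 - 41 = 0
  61 - 41 = 20
  94 - 61 = 33
  97 - 94 = 3
  100 - 97 = 3


Delta encoded: [6, 13, 13, 9, 0, 20, 33, 3, 3]


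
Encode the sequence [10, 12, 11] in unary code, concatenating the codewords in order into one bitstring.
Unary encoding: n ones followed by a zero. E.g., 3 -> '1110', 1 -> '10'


Encode each number as n ones followed by a terminating 0:
  10 -> 11111111110 (11 bits)
  12 -> 1111111111110 (13 bits)
  11 -> 111111111110 (12 bits)
Total length = 11 + 13 + 12 = 36 bits.

Unary([10, 12, 11]) = 111111111101111111111110111111111110 (36 bits)


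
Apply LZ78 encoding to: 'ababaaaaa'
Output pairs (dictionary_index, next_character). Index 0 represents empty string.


LZ78 encoding steps:
Dictionary: {0: ''}
Step 1: w='' (idx 0), next='a' -> output (0, 'a'), add 'a' as idx 1
Step 2: w='' (idx 0), next='b' -> output (0, 'b'), add 'b' as idx 2
Step 3: w='a' (idx 1), next='b' -> output (1, 'b'), add 'ab' as idx 3
Step 4: w='a' (idx 1), next='a' -> output (1, 'a'), add 'aa' as idx 4
Step 5: w='aa' (idx 4), next='a' -> output (4, 'a'), add 'aaa' as idx 5


Encoded: [(0, 'a'), (0, 'b'), (1, 'b'), (1, 'a'), (4, 'a')]


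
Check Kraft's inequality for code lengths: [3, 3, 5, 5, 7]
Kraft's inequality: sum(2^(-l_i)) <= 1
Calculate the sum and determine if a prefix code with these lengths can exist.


Sum = 2^(-3) + 2^(-3) + 2^(-5) + 2^(-5) + 2^(-7)
    = 0.125 + 0.125 + 0.03125 + 0.03125 + 0.0078125
    = 41/128 = 0.3203125
Since 0.3203125 <= 1, Kraft's inequality IS satisfied.
A prefix code with these lengths CAN exist.

Kraft sum = 0.3203125. Satisfied.


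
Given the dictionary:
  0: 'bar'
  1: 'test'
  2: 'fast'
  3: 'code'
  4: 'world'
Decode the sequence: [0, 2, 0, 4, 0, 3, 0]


Look up each index in the dictionary:
  0 -> 'bar'
  2 -> 'fast'
  0 -> 'bar'
  4 -> 'world'
  0 -> 'bar'
  3 -> 'code'
  0 -> 'bar'

Decoded: "bar fast bar world bar code bar"


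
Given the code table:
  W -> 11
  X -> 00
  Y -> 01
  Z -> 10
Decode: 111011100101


Decoding:
11 -> W
10 -> Z
11 -> W
10 -> Z
01 -> Y
01 -> Y


Result: WZWZYY


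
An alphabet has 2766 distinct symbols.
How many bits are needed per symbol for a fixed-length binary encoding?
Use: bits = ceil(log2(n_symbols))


log2(2766) = 11.4336
Bracket: 2^11 = 2048 < 2766 <= 2^12 = 4096
So ceil(log2(2766)) = 12

bits = ceil(log2(2766)) = ceil(11.4336) = 12 bits


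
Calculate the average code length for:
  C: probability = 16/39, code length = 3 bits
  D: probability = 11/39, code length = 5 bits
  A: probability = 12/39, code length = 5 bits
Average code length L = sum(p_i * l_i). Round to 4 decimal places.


Weighted contributions p_i * l_i:
  C: (16/39) * 3 = 48/39
  D: (11/39) * 5 = 55/39
  A: (12/39) * 5 = 60/39
Sum = (48 + 55 + 60)/39 = 163/39

L = 163/39 = 4.1795 bits/symbol


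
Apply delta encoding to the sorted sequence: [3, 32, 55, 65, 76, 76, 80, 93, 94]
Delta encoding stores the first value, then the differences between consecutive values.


First value: 3
Deltas:
  32 - 3 = 29
  55 - 32 = 23
  65 - 55 = 10
  76 - 65 = 11
  76 - 76 = 0
  80 - 76 = 4
  93 - 80 = 13
  94 - 93 = 1


Delta encoded: [3, 29, 23, 10, 11, 0, 4, 13, 1]


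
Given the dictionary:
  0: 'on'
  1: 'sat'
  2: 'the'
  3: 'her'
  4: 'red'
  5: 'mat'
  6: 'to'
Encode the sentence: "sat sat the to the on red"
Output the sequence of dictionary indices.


Look up each word in the dictionary:
  'sat' -> 1
  'sat' -> 1
  'the' -> 2
  'to' -> 6
  'the' -> 2
  'on' -> 0
  'red' -> 4

Encoded: [1, 1, 2, 6, 2, 0, 4]


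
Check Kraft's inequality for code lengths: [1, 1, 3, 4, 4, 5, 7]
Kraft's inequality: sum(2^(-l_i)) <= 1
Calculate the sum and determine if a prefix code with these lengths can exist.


Sum = 2^(-1) + 2^(-1) + 2^(-3) + 2^(-4) + 2^(-4) + 2^(-5) + 2^(-7)
    = 0.5 + 0.5 + 0.125 + 0.0625 + 0.0625 + 0.03125 + 0.0078125
    = 165/128 = 1.2890625
Since 1.2890625 > 1, Kraft's inequality is NOT satisfied.
A prefix code with these lengths CANNOT exist.

Kraft sum = 1.2890625. Not satisfied.


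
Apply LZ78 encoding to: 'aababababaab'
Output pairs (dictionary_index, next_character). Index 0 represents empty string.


LZ78 encoding steps:
Dictionary: {0: ''}
Step 1: w='' (idx 0), next='a' -> output (0, 'a'), add 'a' as idx 1
Step 2: w='a' (idx 1), next='b' -> output (1, 'b'), add 'ab' as idx 2
Step 3: w='ab' (idx 2), next='a' -> output (2, 'a'), add 'aba' as idx 3
Step 4: w='' (idx 0), next='b' -> output (0, 'b'), add 'b' as idx 4
Step 5: w='aba' (idx 3), next='a' -> output (3, 'a'), add 'abaa' as idx 5
Step 6: w='b' (idx 4), end of input -> output (4, '')


Encoded: [(0, 'a'), (1, 'b'), (2, 'a'), (0, 'b'), (3, 'a'), (4, '')]


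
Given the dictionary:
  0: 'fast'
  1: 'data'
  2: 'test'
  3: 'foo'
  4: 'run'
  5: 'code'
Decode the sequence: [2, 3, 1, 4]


Look up each index in the dictionary:
  2 -> 'test'
  3 -> 'foo'
  1 -> 'data'
  4 -> 'run'

Decoded: "test foo data run"


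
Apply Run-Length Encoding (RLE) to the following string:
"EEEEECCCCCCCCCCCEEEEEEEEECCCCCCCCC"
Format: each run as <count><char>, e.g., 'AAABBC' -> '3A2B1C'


Scanning runs left to right:
  i=0: run of 'E' x 5 -> '5E'
  i=5: run of 'C' x 11 -> '11C'
  i=16: run of 'E' x 9 -> '9E'
  i=25: run of 'C' x 9 -> '9C'

RLE = 5E11C9E9C


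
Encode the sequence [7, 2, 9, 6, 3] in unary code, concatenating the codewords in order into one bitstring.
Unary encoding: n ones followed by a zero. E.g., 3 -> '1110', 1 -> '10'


Encode each number as n ones followed by a terminating 0:
  7 -> 11111110 (8 bits)
  2 -> 110 (3 bits)
  9 -> 1111111110 (10 bits)
  6 -> 1111110 (7 bits)
  3 -> 1110 (4 bits)
Total length = 8 + 3 + 10 + 7 + 4 = 32 bits.

Unary([7, 2, 9, 6, 3]) = 11111110110111111111011111101110 (32 bits)


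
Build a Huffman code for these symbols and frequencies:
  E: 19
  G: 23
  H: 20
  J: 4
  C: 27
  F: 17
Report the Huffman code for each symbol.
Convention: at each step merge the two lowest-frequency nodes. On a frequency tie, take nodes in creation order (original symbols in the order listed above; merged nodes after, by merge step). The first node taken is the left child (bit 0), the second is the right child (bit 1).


Huffman tree construction:
Step 1: Merge J(4) + F(17) = 21
Step 2: Merge E(19) + H(20) = 39
Step 3: Merge (J+F)(21) + G(23) = 44
Step 4: Merge C(27) + (E+H)(39) = 66
Step 5: Merge ((J+F)+G)(44) + (C+(E+H))(66) = 110
Read each symbol's code off the tree from the root (left child = 0, right child = 1).

Codes:
  E: 110 (length 3)
  G: 01 (length 2)
  H: 111 (length 3)
  J: 000 (length 3)
  C: 10 (length 2)
  F: 001 (length 3)
Average code length: 280/110 = 2.5455 bits/symbol


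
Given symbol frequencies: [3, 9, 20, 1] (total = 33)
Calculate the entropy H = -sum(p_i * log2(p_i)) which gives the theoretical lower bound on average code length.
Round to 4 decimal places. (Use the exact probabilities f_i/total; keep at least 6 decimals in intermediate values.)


Per-symbol terms -p_i * log2(p_i) with p_i = f_i/33:
  p = 3/33 = 0.090909: log2(p) = -3.459432, -p*log2(p) = 0.314494
  p = 9/33 = 0.272727: log2(p) = -1.874469, -p*log2(p) = 0.511219
  p = 20/33 = 0.606061: log2(p) = -0.722466, -p*log2(p) = 0.437858
  p = 1/33 = 0.030303: log2(p) = -5.044394, -p*log2(p) = 0.152860
H = 0.314494 + 0.511219 + 0.437858 + 0.152860 = 1.416431

H = 1.4164 bits/symbol


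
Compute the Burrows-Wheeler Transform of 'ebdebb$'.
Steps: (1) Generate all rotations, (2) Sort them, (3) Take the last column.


Rotations (sorted):
  0: $ebdebb -> last char: b
  1: b$ebdeb -> last char: b
  2: bb$ebde -> last char: e
  3: bdebb$e -> last char: e
  4: debb$eb -> last char: b
  5: ebb$ebd -> last char: d
  6: ebdebb$ -> last char: $


BWT = bbeebd$


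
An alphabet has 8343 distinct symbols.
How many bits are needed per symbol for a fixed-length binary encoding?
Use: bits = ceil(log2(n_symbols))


log2(8343) = 13.0264
Bracket: 2^13 = 8192 < 8343 <= 2^14 = 16384
So ceil(log2(8343)) = 14

bits = ceil(log2(8343)) = ceil(13.0264) = 14 bits


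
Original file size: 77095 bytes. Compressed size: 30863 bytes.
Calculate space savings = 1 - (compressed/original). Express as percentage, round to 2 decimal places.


ratio = compressed/original = 30863/77095 = 0.400324
savings = 1 - ratio = 1 - 0.400324 = 0.599676
as a percentage: 0.599676 * 100 = 59.97%

Space savings = 1 - 30863/77095 = 59.97%


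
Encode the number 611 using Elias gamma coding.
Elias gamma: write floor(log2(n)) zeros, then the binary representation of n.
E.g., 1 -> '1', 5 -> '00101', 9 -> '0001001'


num_bits = floor(log2(611)) + 1 = 10
leading_zeros = num_bits - 1 = 9
binary(611) = 1001100011

Elias gamma(611) = '000000000' + '1001100011' = 0000000001001100011 (19 bits)


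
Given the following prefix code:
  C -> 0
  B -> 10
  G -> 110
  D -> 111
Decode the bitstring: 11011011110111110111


Decoding step by step:
Bits 110 -> G
Bits 110 -> G
Bits 111 -> D
Bits 10 -> B
Bits 111 -> D
Bits 110 -> G
Bits 111 -> D


Decoded message: GGDBDGD


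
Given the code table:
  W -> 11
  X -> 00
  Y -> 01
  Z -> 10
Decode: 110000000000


Decoding:
11 -> W
00 -> X
00 -> X
00 -> X
00 -> X
00 -> X


Result: WXXXXX


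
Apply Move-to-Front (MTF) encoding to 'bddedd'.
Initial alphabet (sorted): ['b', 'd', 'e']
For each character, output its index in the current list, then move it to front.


MTF encoding:
'b': index 0 in ['b', 'd', 'e'] -> ['b', 'd', 'e']
'd': index 1 in ['b', 'd', 'e'] -> ['d', 'b', 'e']
'd': index 0 in ['d', 'b', 'e'] -> ['d', 'b', 'e']
'e': index 2 in ['d', 'b', 'e'] -> ['e', 'd', 'b']
'd': index 1 in ['e', 'd', 'b'] -> ['d', 'e', 'b']
'd': index 0 in ['d', 'e', 'b'] -> ['d', 'e', 'b']


Output: [0, 1, 0, 2, 1, 0]


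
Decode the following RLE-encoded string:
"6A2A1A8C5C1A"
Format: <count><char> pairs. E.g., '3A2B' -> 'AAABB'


Expanding each <count><char> pair:
  6A -> 'AAAAAA'
  2A -> 'AA'
  1A -> 'A'
  8C -> 'CCCCCCCC'
  5C -> 'CCCCC'
  1A -> 'A'

Decoded = AAAAAAAAACCCCCCCCCCCCCA


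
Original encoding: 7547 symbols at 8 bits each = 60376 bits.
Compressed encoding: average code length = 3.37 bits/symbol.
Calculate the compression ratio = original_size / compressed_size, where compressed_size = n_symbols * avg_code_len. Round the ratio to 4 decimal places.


original_size = n_symbols * orig_bits = 7547 * 8 = 60376 bits
compressed_size = n_symbols * avg_code_len = 7547 * 3.37 = 25433.39 bits
ratio = original_size / compressed_size = 60376 / 25433.39 = 2.3739

Compression ratio = 2.3739


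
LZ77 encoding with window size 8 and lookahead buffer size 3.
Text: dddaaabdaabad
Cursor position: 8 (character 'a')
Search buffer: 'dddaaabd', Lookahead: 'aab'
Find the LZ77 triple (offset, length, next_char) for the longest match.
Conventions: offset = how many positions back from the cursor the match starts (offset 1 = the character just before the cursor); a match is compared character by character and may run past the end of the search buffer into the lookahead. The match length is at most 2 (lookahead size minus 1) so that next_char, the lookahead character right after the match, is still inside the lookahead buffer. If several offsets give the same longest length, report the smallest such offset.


Try each offset into the search buffer:
  offset=1 (pos 7, char 'd'): match length 0
  offset=2 (pos 6, char 'b'): match length 0
  offset=3 (pos 5, char 'a'): match length 1
  offset=4 (pos 4, char 'a'): match length 2
  offset=5 (pos 3, char 'a'): match length 2
  offset=6 (pos 2, char 'd'): match length 0
  offset=7 (pos 1, char 'd'): match length 0
  offset=8 (pos 0, char 'd'): match length 0
Longest match has length 2, found at offsets 4, 5; take the smallest, offset 4.
next_char = character at position 8 + 2 = 10 -> 'b'

Best match: offset=4, length=2 (matching 'aa' starting at position 4)
LZ77 triple: (4, 2, 'b')


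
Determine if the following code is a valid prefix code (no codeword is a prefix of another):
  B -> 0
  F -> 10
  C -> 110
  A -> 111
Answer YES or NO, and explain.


Checking each pair (does one codeword prefix another?):
  B='0' vs F='10': no prefix
  B='0' vs C='110': no prefix
  B='0' vs A='111': no prefix
  F='10' vs B='0': no prefix
  F='10' vs C='110': no prefix
  F='10' vs A='111': no prefix
  C='110' vs B='0': no prefix
  C='110' vs F='10': no prefix
  C='110' vs A='111': no prefix
  A='111' vs B='0': no prefix
  A='111' vs F='10': no prefix
  A='111' vs C='110': no prefix
No violation found over all pairs.

YES -- this is a valid prefix code. No codeword is a prefix of any other codeword.


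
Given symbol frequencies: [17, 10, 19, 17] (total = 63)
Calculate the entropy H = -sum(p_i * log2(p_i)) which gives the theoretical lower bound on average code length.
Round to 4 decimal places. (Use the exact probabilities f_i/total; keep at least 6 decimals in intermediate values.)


Per-symbol terms -p_i * log2(p_i) with p_i = f_i/63:
  p = 17/63 = 0.269841: log2(p) = -1.889817, -p*log2(p) = 0.509951
  p = 10/63 = 0.158730: log2(p) = -2.655352, -p*log2(p) = 0.421484
  p = 19/63 = 0.301587: log2(p) = -1.729352, -p*log2(p) = 0.521551
  p = 17/63 = 0.269841: log2(p) = -1.889817, -p*log2(p) = 0.509951
H = 0.509951 + 0.421484 + 0.521551 + 0.509951 = 1.962937

H = 1.9629 bits/symbol


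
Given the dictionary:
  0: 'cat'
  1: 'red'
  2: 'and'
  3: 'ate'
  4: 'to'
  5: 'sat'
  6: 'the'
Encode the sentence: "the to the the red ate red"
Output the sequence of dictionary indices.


Look up each word in the dictionary:
  'the' -> 6
  'to' -> 4
  'the' -> 6
  'the' -> 6
  'red' -> 1
  'ate' -> 3
  'red' -> 1

Encoded: [6, 4, 6, 6, 1, 3, 1]


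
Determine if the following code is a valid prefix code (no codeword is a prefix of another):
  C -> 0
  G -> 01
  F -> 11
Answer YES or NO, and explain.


Checking each pair (does one codeword prefix another?):
  C='0' vs G='01': prefix -- VIOLATION

NO -- this is NOT a valid prefix code. C (0) is a prefix of G (01).


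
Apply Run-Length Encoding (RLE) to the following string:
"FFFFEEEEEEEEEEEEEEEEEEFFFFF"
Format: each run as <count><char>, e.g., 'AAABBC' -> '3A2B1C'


Scanning runs left to right:
  i=0: run of 'F' x 4 -> '4F'
  i=4: run of 'E' x 18 -> '18E'
  i=22: run of 'F' x 5 -> '5F'

RLE = 4F18E5F


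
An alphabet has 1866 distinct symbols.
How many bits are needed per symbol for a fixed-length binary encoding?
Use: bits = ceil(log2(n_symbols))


log2(1866) = 10.8657
Bracket: 2^10 = 1024 < 1866 <= 2^11 = 2048
So ceil(log2(1866)) = 11

bits = ceil(log2(1866)) = ceil(10.8657) = 11 bits


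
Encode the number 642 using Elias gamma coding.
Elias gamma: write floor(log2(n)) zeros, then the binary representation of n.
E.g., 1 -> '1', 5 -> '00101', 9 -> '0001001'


num_bits = floor(log2(642)) + 1 = 10
leading_zeros = num_bits - 1 = 9
binary(642) = 1010000010

Elias gamma(642) = '000000000' + '1010000010' = 0000000001010000010 (19 bits)


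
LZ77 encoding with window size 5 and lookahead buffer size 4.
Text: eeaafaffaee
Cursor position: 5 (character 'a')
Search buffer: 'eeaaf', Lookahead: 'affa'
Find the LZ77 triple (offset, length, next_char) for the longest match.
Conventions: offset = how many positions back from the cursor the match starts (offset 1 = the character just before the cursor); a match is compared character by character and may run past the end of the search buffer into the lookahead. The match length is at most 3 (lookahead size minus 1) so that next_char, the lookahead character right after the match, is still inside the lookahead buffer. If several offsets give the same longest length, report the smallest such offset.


Try each offset into the search buffer:
  offset=1 (pos 4, char 'f'): match length 0
  offset=2 (pos 3, char 'a'): match length 2
  offset=3 (pos 2, char 'a'): match length 1
  offset=4 (pos 1, char 'e'): match length 0
  offset=5 (pos 0, char 'e'): match length 0
Longest match has length 2 at offset 2.
next_char = character at position 5 + 2 = 7 -> 'f'

Best match: offset=2, length=2 (matching 'af' starting at position 3)
LZ77 triple: (2, 2, 'f')


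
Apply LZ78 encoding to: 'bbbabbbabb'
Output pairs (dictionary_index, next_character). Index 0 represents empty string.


LZ78 encoding steps:
Dictionary: {0: ''}
Step 1: w='' (idx 0), next='b' -> output (0, 'b'), add 'b' as idx 1
Step 2: w='b' (idx 1), next='b' -> output (1, 'b'), add 'bb' as idx 2
Step 3: w='' (idx 0), next='a' -> output (0, 'a'), add 'a' as idx 3
Step 4: w='bb' (idx 2), next='b' -> output (2, 'b'), add 'bbb' as idx 4
Step 5: w='a' (idx 3), next='b' -> output (3, 'b'), add 'ab' as idx 5
Step 6: w='b' (idx 1), end of input -> output (1, '')


Encoded: [(0, 'b'), (1, 'b'), (0, 'a'), (2, 'b'), (3, 'b'), (1, '')]
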